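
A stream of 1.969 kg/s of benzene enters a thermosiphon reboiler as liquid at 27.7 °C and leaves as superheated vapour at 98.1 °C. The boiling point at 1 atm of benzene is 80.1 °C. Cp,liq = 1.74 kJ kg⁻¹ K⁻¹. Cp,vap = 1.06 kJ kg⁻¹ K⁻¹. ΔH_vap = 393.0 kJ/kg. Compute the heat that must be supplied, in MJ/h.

liquid 27.7→80.1 °C: 91.176 kJ/kg
vaporisation at 80.1 °C: 393 kJ/kg
vapour 80.1→98.1 °C: 19.08 kJ/kg
Δh = 91.176 + 393 + 19.08 = 503.26 kJ/kg
Q = ṁ·Δh = 1.969 kg/s × 503.26 kJ/kg = 990.91 kJ/s
|Q| = 990.91 kW = 3567.3 MJ/h

Q = 3570 MJ/h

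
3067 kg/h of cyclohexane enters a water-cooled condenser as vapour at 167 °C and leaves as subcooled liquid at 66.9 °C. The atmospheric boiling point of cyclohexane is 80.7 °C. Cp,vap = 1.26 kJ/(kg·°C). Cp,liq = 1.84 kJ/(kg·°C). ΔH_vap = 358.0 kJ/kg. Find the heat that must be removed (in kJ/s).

Q_c = 419 kJ/s

vapour 167→80.7 °C: -108.74 kJ/kg
condensation at 80.7 °C: -358 kJ/kg
liquid 80.7→66.9 °C: -25.392 kJ/kg
Δh = -108.74 + -358 + -25.392 = -492.13 kJ/kg
Q = ṁ·Δh = 3067 kg/h × -492.13 kJ/kg = -1.5094e+06 kJ/h
|Q| = 419.27 kW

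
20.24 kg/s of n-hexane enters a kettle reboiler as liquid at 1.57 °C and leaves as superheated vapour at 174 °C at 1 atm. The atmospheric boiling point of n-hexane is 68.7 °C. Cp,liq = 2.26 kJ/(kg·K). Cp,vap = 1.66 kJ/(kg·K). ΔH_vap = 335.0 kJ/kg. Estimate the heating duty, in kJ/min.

Q = 803000 kJ/min

liquid 1.57→68.7 °C: 151.71 kJ/kg
vaporisation at 68.7 °C: 335 kJ/kg
vapour 68.7→174 °C: 174.8 kJ/kg
Δh = 151.71 + 335 + 174.8 = 661.51 kJ/kg
Q = ṁ·Δh = 20.24 kg/s × 661.51 kJ/kg = 13389 kJ/s
|Q| = 13389 kW = 803340 kJ/min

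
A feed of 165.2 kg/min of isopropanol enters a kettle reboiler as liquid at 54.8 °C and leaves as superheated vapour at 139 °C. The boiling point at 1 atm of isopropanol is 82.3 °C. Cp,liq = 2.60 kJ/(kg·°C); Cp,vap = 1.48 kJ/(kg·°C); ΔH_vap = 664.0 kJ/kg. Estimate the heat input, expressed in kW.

liquid 54.8→82.3 °C: 71.5 kJ/kg
vaporisation at 82.3 °C: 664 kJ/kg
vapour 82.3→139 °C: 83.916 kJ/kg
Δh = 71.5 + 664 + 83.916 = 819.42 kJ/kg
Q = ṁ·Δh = 165.2 kg/min × 819.42 kJ/kg = 135370 kJ/min
|Q| = 2256.1 kW

Q = 2260 kW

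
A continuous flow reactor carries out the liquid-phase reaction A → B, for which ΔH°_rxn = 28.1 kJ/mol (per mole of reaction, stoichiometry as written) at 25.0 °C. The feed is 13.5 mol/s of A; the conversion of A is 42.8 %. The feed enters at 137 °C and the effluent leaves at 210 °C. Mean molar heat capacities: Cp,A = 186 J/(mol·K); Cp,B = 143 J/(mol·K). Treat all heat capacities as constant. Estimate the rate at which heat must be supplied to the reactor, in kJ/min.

Extent of reaction ξ = 0.428 × 13.5 = 5.778 mol/s
Reaction term: ξ·ΔH°_rxn = 5.778 × 28.1 = 162.36 kJ/s
Sensible, feed 137→25 °C: -281.23 kJ/s
Outlet flows (mol/s): A 7.722, B 5.778
Sensible, products 25→210 °C: 418.57 kJ/s
Q = ΔH = 299.7 kJ/s = 299.7 kW
Heat supplied = 17982 kJ/min

Q_in = 18000 kJ/min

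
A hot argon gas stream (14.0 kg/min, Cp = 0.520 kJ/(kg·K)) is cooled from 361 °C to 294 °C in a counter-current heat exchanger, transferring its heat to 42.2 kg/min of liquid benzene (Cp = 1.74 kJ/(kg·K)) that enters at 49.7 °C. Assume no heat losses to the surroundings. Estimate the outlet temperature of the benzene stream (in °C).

T_c,out = 56.3 °C

Heat released by hot stream: Q = 14.0 × 0.520 × (361 − 294) = 487.76 kJ/min
Energy balance on cold side (adiabatic exchanger): Q = ṁ_c·Cp_c·(T_c,out − T_c,in)
T_c,out = 49.7 + 487.76/(42.2 × 1.74) = 56.343 °C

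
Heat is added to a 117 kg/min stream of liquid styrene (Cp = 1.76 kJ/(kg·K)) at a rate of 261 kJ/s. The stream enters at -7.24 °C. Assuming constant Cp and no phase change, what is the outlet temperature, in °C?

Q = 261 kJ/s = 15660 kJ/min
ΔT = Q/(ṁ·Cp) = 15660/(117×1.76) = 76.049 K
T_out = -7.24 + 76.049 = 68.809 °C

T_out = 68.8 °C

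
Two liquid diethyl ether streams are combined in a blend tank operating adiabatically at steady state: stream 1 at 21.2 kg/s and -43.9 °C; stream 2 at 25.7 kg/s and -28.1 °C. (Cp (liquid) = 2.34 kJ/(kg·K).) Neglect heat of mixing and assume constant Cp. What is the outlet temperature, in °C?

Energy balance with Q = 0: Σ ṁᵢCp,ᵢ(T_out − Tᵢ) = 0
T_out = Σ ṁᵢCp,ᵢTᵢ / Σ ṁᵢCp,ᵢ
      = -3867.7 / 109.75 = -35.242 °C

T_out = -35.2 °C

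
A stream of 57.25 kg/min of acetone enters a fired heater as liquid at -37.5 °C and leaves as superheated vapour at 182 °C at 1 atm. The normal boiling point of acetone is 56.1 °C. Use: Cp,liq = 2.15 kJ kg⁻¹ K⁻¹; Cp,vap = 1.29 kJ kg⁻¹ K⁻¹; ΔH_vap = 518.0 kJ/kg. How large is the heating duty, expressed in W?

liquid -37.5→56.1 °C: 201.24 kJ/kg
vaporisation at 56.1 °C: 518 kJ/kg
vapour 56.1→182 °C: 162.41 kJ/kg
Δh = 201.24 + 518 + 162.41 = 881.65 kJ/kg
Q = ṁ·Δh = 57.25 kg/min × 881.65 kJ/kg = 50475 kJ/min
|Q| = 841.24 kW = 841240 W

Q = 841000 W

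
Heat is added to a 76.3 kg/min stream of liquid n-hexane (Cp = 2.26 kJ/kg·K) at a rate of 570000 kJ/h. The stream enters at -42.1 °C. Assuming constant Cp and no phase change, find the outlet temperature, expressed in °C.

T_out = 13.0 °C

Q = 570000 kJ/h = 9500 kJ/min
ΔT = Q/(ṁ·Cp) = 9500/(76.3×2.26) = 55.092 K
T_out = -42.1 + 55.092 = 12.992 °C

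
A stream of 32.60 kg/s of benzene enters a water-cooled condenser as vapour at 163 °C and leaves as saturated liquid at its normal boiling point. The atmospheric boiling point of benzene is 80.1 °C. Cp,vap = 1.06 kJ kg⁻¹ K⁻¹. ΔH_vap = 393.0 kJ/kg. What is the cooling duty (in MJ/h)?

vapour 163→80.1 °C: -87.874 kJ/kg
condensation at 80.1 °C: -393 kJ/kg
Δh = -87.874 + -393 = -480.87 kJ/kg
Q = ṁ·Δh = 32.60 kg/s × -480.87 kJ/kg = -15676 kJ/s
|Q| = 15676 kW = 56435 MJ/h

Q_c = 56400 MJ/h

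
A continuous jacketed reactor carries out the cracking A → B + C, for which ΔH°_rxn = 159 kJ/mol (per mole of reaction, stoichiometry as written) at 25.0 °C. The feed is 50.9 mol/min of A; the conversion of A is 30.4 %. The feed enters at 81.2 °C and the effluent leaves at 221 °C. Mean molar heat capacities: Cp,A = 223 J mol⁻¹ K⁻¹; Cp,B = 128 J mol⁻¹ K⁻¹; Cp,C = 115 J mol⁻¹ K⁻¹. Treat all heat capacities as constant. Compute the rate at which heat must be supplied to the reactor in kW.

Extent of reaction ξ = 0.304 × 50.9 = 15.474 mol/min
Reaction term: ξ·ΔH°_rxn = 15.474 × 159 = 2460.3 kJ/min
Sensible, feed 81.2→25 °C: -637.91 kJ/min
Outlet flows (mol/min): A 35.426, B 15.474, C 15.474
Sensible, products 25→221 °C: 2285.4 kJ/min
Q = ΔH = 4107.8 kJ/min = 68.463 kW
Heat supplied = 68.463 kW

Q_in = 68.5 kW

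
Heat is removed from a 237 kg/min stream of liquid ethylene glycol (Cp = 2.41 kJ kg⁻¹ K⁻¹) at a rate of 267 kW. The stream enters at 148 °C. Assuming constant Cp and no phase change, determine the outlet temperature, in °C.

T_out = 120 °C

Q = 267 kW = 16020 kJ/min
ΔT = Q/(ṁ·Cp) = 16020/(237×2.41) = 28.048 K
T_out = 148 − 28.048 = 119.95 °C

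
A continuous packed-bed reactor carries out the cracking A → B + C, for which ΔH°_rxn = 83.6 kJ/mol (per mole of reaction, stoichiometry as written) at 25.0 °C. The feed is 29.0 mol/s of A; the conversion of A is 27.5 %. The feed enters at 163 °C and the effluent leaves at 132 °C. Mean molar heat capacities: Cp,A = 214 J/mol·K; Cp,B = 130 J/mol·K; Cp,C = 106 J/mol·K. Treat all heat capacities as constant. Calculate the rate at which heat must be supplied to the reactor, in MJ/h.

Q_in = 1780 MJ/h

Extent of reaction ξ = 0.275 × 29.0 = 7.975 mol/s
Reaction term: ξ·ΔH°_rxn = 7.975 × 83.6 = 666.71 kJ/s
Sensible, feed 163→25 °C: -856.43 kJ/s
Outlet flows (mol/s): A 21.025, B 7.975, C 7.975
Sensible, products 25→132 °C: 682.82 kJ/s
Q = ΔH = 493.1 kJ/s = 493.1 kW
Heat supplied = 1775.1 MJ/h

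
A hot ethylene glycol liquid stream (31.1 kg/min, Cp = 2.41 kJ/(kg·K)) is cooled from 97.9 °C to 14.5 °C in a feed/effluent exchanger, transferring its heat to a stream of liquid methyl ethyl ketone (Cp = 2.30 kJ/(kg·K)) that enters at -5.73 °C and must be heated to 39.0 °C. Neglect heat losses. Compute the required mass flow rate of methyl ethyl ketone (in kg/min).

Heat released by hot stream: Q = 31.1 × 2.41 × (97.9 − 14.5) = 6250.9 kJ/min
Energy balance on cold side (adiabatic exchanger): Q = ṁ_c·Cp_c·(T_c,out − T_c,in)
ṁ_c = 6250.9 / [2.30 × (39.0 − -5.73)] = 60.76 kg/min

ṁ_c = 60.8 kg/min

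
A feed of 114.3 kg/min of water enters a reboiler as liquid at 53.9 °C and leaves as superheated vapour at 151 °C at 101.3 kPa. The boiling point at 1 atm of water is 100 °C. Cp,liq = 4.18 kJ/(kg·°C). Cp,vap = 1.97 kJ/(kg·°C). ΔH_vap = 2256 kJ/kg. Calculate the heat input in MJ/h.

Q = 17500 MJ/h

liquid 53.9→100 °C: 192.7 kJ/kg
vaporisation at 100 °C: 2256 kJ/kg
vapour 100→151 °C: 100.47 kJ/kg
Δh = 192.7 + 2256 + 100.47 = 2549.2 kJ/kg
Q = ṁ·Δh = 114.3 kg/min × 2549.2 kJ/kg = 291370 kJ/min
|Q| = 4856.2 kW = 17482 MJ/h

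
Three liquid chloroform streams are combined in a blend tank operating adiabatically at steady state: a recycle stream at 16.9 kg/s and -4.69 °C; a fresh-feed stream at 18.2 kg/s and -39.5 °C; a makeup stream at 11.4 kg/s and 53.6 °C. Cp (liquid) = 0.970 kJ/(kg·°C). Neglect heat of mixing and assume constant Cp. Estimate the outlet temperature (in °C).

T_out = -4.02 °C

No heat crosses the boundary, so H_out = H_in.
T_out = Σ ṁᵢCp,ᵢTᵢ / Σ ṁᵢCp,ᵢ
      = -181.51 / 45.105 = -4.0241 °C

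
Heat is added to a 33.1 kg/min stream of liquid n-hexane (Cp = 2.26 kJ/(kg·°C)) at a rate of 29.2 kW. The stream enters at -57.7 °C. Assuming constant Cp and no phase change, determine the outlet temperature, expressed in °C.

Q = 29.2 kW = 1752 kJ/min
ΔT = Q/(ṁ·Cp) = 1752/(33.1×2.26) = 23.421 K
T_out = -57.7 + 23.421 = -34.279 °C

T_out = -34.3 °C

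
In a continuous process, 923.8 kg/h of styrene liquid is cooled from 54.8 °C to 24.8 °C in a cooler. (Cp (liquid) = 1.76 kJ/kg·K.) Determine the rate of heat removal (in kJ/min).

Q_c = 813 kJ/min

Q = ṁ·Cp·ΔT = 923.8 × 1.76 × (24.8 − 54.8) = -48777 kJ/h
Converting: 48777 / 3600 s = 13.549 kW
Cooling duty = 812.94 kJ/min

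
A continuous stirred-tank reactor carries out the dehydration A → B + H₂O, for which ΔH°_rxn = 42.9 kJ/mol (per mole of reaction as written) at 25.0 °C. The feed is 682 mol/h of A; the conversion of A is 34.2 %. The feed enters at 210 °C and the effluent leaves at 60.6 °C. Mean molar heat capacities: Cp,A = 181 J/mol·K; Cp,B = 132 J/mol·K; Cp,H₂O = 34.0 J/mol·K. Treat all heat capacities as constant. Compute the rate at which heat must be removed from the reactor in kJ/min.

Extent of reaction ξ = 0.342 × 682 = 233.24 mol/h
Reaction term: ξ·ΔH°_rxn = 233.24 × 42.9 = 10006 kJ/h
Sensible, feed 210→25 °C: -22837 kJ/h
Outlet flows (mol/h): A 448.76, B 233.24, H₂O 233.24
Sensible, products 25→60.6 °C: 4270 kJ/h
Q = ΔH = -8560.6 kJ/h = -2.3779 kW
Heat removed = 142.68 kJ/min

Q_out = 143 kJ/min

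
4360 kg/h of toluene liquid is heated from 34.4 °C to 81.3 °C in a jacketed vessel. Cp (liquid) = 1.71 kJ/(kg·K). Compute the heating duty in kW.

Q = ṁ·Cp·ΔT = 4360 × 1.71 × (81.3 − 34.4) = 349670 kJ/h
Converting: 349670 / 3600 s = 97.13 kW

Q = 97.1 kW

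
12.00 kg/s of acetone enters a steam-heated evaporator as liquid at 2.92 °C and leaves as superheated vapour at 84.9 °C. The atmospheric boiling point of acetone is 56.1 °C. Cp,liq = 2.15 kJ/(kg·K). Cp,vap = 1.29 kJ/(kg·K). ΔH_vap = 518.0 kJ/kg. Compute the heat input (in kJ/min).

liquid 2.92→56.1 °C: 114.34 kJ/kg
vaporisation at 56.1 °C: 518 kJ/kg
vapour 56.1→84.9 °C: 37.152 kJ/kg
Δh = 114.34 + 518 + 37.152 = 669.49 kJ/kg
Q = ṁ·Δh = 12.00 kg/s × 669.49 kJ/kg = 8033.9 kJ/s
|Q| = 8033.9 kW = 482030 kJ/min

Q = 482000 kJ/min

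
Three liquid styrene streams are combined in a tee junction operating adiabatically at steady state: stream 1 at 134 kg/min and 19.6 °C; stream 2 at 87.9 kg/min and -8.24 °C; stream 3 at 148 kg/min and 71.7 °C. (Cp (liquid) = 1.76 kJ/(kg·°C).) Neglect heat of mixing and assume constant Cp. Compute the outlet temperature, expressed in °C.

T_out = 33.8 °C

No heat crosses the boundary, so H_out = H_in.
T_out = Σ ṁᵢCp,ᵢTᵢ / Σ ṁᵢCp,ᵢ
      = 22024 / 651.02 = 33.83 °C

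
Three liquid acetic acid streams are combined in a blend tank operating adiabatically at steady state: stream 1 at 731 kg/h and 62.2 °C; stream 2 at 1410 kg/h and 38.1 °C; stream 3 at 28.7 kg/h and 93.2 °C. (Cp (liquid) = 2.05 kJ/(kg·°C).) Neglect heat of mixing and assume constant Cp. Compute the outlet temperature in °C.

No heat crosses the boundary, so H_out = H_in.
Σ ṁᵢCp,ᵢTᵢ = 731×2.05×62.2 + 1410×2.05×38.1 + 28.7×2.05×93.2 = 208820
Σ ṁᵢCp,ᵢ = 731×2.05 + 1410×2.05 + 28.7×2.05 = 4447.9
T_out = 208820 / 4447.9 = 46.948 °C

T_out = 46.9 °C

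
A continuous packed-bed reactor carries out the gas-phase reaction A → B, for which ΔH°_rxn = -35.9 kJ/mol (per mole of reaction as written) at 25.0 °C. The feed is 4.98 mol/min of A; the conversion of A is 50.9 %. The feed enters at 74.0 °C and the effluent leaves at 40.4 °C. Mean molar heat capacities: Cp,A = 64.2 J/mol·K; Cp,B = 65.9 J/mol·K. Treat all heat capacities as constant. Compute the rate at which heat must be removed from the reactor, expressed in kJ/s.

Q_out = 1.69 kJ/s

Extent of reaction ξ = 0.509 × 4.98 = 2.5348 mol/min
Reaction term: ξ·ΔH°_rxn = 2.5348 × -35.9 = -91 kJ/min
Sensible, feed 74.0→25 °C: -15.666 kJ/min
Outlet flows (mol/min): A 2.4452, B 2.5348
Sensible, products 25→40.4 °C: 4.99 kJ/min
Q = ΔH = -101.68 kJ/min = -1.6946 kW
Heat removed = 1.6946 kJ/s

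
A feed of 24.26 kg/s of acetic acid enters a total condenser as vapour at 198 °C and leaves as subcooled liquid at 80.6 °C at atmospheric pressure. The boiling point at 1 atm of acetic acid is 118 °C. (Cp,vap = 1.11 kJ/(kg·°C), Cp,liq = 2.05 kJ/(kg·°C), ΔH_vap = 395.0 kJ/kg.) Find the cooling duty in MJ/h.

vapour 198→118 °C: -88.8 kJ/kg
condensation at 118 °C: -395 kJ/kg
liquid 118→80.6 °C: -76.67 kJ/kg
Δh = -88.8 + -395 + -76.67 = -560.47 kJ/kg
Q = ṁ·Δh = 24.26 kg/s × -560.47 kJ/kg = -13597 kJ/s
|Q| = 13597 kW = 48949 MJ/h

Q_c = 48900 MJ/h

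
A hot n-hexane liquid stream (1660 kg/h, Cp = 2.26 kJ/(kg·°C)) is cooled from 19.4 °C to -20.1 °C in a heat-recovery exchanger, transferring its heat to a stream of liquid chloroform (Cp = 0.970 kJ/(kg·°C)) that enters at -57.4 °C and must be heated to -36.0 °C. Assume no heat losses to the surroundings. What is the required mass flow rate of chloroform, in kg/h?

ṁ_c = 7140 kg/h

Heat released by hot stream: Q = 1660 × 2.26 × (19.4 − -20.1) = 148190 kJ/h
Energy balance on cold side (adiabatic exchanger): Q = ṁ_c·Cp_c·(T_c,out − T_c,in)
ṁ_c = 148190 / [0.970 × (-36.0 − -57.4)] = 7138.8 kg/h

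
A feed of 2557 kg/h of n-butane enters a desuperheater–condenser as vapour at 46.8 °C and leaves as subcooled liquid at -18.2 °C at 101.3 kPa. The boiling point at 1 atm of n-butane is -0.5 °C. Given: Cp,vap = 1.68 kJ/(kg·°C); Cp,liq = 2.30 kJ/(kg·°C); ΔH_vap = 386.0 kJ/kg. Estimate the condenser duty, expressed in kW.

vapour 46.8→-0.5 °C: -79.464 kJ/kg
condensation at -0.5 °C: -386 kJ/kg
liquid -0.5→-18.2 °C: -40.71 kJ/kg
Δh = -79.464 + -386 + -40.71 = -506.17 kJ/kg
Q = ṁ·Δh = 2557 kg/h × -506.17 kJ/kg = -1.2943e+06 kJ/h
|Q| = 359.52 kW

Q_c = 360 kW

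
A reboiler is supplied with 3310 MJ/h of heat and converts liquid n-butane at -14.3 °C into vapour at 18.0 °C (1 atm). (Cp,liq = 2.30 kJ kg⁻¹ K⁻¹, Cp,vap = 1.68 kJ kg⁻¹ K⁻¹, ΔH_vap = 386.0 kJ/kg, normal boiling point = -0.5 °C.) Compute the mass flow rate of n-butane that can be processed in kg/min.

Δh = 2.30×(-0.5−-14.3) + 386.0 + 1.68×(18.0−-0.5) = 448.82 kJ/kg
Q = 3310 MJ/h = 919.44 kJ/s = 55167 kJ/min
ṁ = Q/Δh = 55167 / 448.82 = 122.91 kg/min

ṁ = 123 kg/min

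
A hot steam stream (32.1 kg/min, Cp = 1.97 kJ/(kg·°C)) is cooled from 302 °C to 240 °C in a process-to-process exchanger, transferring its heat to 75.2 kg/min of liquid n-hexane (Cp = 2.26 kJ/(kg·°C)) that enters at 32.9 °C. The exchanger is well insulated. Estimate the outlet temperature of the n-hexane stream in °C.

Heat released by hot stream: Q = 32.1 × 1.97 × (302 − 240) = 3920.7 kJ/min
Energy balance on cold side (adiabatic exchanger): Q = ṁ_c·Cp_c·(T_c,out − T_c,in)
T_c,out = 32.9 + 3920.7/(75.2 × 2.26) = 55.969 °C

T_c,out = 56.0 °C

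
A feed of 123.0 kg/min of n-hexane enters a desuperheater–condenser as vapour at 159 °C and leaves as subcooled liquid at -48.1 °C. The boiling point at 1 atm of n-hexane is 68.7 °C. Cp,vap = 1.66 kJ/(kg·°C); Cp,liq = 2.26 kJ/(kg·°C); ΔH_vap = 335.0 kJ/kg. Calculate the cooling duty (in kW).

vapour 159→68.7 °C: -149.9 kJ/kg
condensation at 68.7 °C: -335 kJ/kg
liquid 68.7→-48.1 °C: -263.97 kJ/kg
Δh = -149.9 + -335 + -263.97 = -748.87 kJ/kg
Q = ṁ·Δh = 123.0 kg/min × -748.87 kJ/kg = -92111 kJ/min
|Q| = 1535.2 kW

Q_c = 1540 kW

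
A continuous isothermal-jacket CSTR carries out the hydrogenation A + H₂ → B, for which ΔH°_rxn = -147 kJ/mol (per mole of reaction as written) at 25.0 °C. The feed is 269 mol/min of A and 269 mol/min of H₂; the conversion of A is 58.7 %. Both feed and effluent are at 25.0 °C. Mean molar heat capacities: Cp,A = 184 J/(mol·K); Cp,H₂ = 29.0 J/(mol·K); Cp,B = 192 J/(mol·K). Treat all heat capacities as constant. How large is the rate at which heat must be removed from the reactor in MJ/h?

Extent of reaction ξ = 0.587 × 269 = 157.9 mol/min
Reaction term: ξ·ΔH°_rxn = 157.9 × -147 = -23212 kJ/min
Q = ΔH = -23212 kJ/min = -386.86 kW
Heat removed = 1392.7 MJ/h

Q_out = 1390 MJ/h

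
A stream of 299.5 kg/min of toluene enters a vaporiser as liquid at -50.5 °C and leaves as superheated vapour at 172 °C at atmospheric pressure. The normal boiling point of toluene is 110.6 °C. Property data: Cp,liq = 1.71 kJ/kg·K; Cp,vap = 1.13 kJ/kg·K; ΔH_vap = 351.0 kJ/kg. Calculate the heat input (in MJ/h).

Q = 12500 MJ/h

liquid -50.5→110.6 °C: 275.48 kJ/kg
vaporisation at 110.6 °C: 351 kJ/kg
vapour 110.6→172 °C: 69.382 kJ/kg
Δh = 275.48 + 351 + 69.382 = 695.86 kJ/kg
Q = ṁ·Δh = 299.5 kg/min × 695.86 kJ/kg = 208410 kJ/min
|Q| = 3473.5 kW = 12505 MJ/h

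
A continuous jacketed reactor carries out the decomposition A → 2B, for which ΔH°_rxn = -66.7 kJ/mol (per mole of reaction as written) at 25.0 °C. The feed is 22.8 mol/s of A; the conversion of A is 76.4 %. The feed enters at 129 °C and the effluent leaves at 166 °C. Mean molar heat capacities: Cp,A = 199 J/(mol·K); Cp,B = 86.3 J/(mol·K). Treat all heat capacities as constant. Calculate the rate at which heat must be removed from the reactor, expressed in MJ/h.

Q_out = 3810 MJ/h

Extent of reaction ξ = 0.764 × 22.8 = 17.419 mol/s
Reaction term: ξ·ΔH°_rxn = 17.419 × -66.7 = -1161.9 kJ/s
Sensible, feed 129→25 °C: -471.87 kJ/s
Outlet flows (mol/s): A 5.3808, B 34.838
Sensible, products 25→166 °C: 574.9 kJ/s
Q = ΔH = -1058.8 kJ/s = -1058.8 kW
Heat removed = 3811.8 MJ/h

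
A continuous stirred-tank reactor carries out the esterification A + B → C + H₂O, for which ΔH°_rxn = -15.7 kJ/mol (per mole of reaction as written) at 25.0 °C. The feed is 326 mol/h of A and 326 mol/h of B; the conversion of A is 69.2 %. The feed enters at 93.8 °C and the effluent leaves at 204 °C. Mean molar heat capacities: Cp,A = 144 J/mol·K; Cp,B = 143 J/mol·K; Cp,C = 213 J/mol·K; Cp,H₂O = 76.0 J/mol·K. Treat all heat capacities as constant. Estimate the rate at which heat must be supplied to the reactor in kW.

Extent of reaction ξ = 0.692 × 326 = 225.59 mol/h
Reaction term: ξ·ΔH°_rxn = 225.59 × -15.7 = -3541.8 kJ/h
Sensible, feed 93.8→25 °C: -6437.1 kJ/h
Outlet flows (mol/h): A 100.41, B 100.41, C 225.59, H₂O 225.59
Sensible, products 25→204 °C: 16828 kJ/h
Q = ΔH = 6849.5 kJ/h = 1.9026 kW
Heat supplied = 1.9026 kW

Q_in = 1.90 kW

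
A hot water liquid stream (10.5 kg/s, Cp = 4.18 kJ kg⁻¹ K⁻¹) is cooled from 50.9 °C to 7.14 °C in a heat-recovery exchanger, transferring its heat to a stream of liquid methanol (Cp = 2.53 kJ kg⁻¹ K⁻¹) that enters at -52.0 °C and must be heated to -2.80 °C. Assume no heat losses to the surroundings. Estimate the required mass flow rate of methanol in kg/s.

ṁ_c = 15.4 kg/s

Heat released by hot stream: Q = 10.5 × 4.18 × (50.9 − 7.14) = 1920.6 kJ/s
Energy balance on cold side (adiabatic exchanger): Q = ṁ_c·Cp_c·(T_c,out − T_c,in)
ṁ_c = 1920.6 / [2.53 × (-2.80 − -52.0)] = 15.43 kg/s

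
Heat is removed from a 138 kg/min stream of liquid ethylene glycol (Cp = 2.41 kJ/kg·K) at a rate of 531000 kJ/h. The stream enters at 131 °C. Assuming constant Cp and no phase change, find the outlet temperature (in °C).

T_out = 104 °C

Q = 531000 kJ/h = 8850 kJ/min
ΔT = Q/(ṁ·Cp) = 8850/(138×2.41) = 26.61 K
T_out = 131 − 26.61 = 104.39 °C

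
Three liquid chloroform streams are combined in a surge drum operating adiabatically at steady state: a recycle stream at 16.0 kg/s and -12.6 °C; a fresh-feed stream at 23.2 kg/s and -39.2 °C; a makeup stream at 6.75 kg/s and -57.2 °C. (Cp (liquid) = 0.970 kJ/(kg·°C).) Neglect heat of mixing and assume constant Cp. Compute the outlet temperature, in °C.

T_out = -32.6 °C

Adiabatic, steady state ⇒ Σ ṁᵢCp,ᵢ(T_out − Tᵢ) = 0
Σ ṁᵢCp,ᵢTᵢ = 16.0×0.970×-12.6 + 23.2×0.970×-39.2 + 6.75×0.970×-57.2 = -1452.2
Σ ṁᵢCp,ᵢ = 16.0×0.970 + 23.2×0.970 + 6.75×0.970 = 44.572
T_out = -1452.2 / 44.572 = -32.582 °C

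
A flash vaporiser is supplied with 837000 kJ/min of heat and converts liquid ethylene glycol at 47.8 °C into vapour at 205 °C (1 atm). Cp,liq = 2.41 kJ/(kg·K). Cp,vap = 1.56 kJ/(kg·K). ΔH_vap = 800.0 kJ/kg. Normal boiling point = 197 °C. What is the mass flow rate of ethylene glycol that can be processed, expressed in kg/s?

Δh = 2.41×(197−47.8) + 800.0 + 1.56×(205−197) = 1172.1 kJ/kg
Q = 837000 kJ/min = 13950 kJ/s = 13950 kJ/s
ṁ = Q/Δh = 13950 / 1172.1 = 11.902 kg/s

ṁ = 11.9 kg/s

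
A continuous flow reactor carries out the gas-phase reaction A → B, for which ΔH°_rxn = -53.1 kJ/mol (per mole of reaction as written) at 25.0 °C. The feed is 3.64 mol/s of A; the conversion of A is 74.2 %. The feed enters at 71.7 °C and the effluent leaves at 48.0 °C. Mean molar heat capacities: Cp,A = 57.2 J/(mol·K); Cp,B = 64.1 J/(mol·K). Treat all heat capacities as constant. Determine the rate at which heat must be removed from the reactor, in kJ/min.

Extent of reaction ξ = 0.742 × 3.64 = 2.7009 mol/s
Reaction term: ξ·ΔH°_rxn = 2.7009 × -53.1 = -143.42 kJ/s
Sensible, feed 71.7→25 °C: -9.7233 kJ/s
Outlet flows (mol/s): A 0.93912, B 2.7009
Sensible, products 25→48.0 °C: 5.2174 kJ/s
Q = ΔH = -147.92 kJ/s = -147.92 kW
Heat removed = 8875.4 kJ/min

Q_out = 8880 kJ/min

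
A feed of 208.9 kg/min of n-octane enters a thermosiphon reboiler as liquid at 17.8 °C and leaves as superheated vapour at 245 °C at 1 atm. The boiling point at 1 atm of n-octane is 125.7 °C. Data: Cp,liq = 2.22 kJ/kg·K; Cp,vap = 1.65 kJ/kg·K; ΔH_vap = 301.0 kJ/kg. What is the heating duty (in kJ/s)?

Q = 2570 kJ/s

liquid 17.8→125.7 °C: 239.54 kJ/kg
vaporisation at 125.7 °C: 301 kJ/kg
vapour 125.7→245 °C: 196.84 kJ/kg
Δh = 239.54 + 301 + 196.84 = 737.38 kJ/kg
Q = ṁ·Δh = 208.9 kg/min × 737.38 kJ/kg = 154040 kJ/min
|Q| = 2567.3 kW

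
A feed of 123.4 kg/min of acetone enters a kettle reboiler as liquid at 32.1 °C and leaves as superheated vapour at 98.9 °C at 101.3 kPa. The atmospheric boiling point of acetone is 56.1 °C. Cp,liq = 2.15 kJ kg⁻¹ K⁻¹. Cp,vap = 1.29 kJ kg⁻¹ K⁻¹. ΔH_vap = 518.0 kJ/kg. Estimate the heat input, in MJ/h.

Q = 4630 MJ/h

liquid 32.1→56.1 °C: 51.6 kJ/kg
vaporisation at 56.1 °C: 518 kJ/kg
vapour 56.1→98.9 °C: 55.212 kJ/kg
Δh = 51.6 + 518 + 55.212 = 624.81 kJ/kg
Q = ṁ·Δh = 123.4 kg/min × 624.81 kJ/kg = 77102 kJ/min
|Q| = 1285 kW = 4626.1 MJ/h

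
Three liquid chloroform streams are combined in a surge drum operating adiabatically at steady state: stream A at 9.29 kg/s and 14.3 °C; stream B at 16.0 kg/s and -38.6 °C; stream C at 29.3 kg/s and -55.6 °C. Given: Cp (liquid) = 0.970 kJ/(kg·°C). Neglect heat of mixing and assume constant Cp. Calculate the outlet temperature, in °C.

T_out = -38.7 °C

Energy balance with Q = 0: Σ ṁᵢCp,ᵢ(T_out − Tᵢ) = 0
T_out = Σ ṁᵢCp,ᵢTᵢ / Σ ṁᵢCp,ᵢ
      = -2050.4 / 52.952 = -38.722 °C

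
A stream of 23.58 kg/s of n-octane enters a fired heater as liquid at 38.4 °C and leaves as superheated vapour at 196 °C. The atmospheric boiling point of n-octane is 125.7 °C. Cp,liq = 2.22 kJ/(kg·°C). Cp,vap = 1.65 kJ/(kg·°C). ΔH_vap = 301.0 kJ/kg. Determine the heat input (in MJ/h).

Q = 51800 MJ/h

liquid 38.4→125.7 °C: 193.81 kJ/kg
vaporisation at 125.7 °C: 301 kJ/kg
vapour 125.7→196 °C: 115.99 kJ/kg
Δh = 193.81 + 301 + 115.99 = 610.8 kJ/kg
Q = ṁ·Δh = 23.58 kg/s × 610.8 kJ/kg = 14403 kJ/s
|Q| = 14403 kW = 51850 MJ/h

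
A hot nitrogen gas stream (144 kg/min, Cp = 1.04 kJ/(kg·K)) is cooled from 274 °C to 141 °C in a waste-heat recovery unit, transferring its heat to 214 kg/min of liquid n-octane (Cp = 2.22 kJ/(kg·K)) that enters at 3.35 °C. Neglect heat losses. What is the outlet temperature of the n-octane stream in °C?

T_c,out = 45.3 °C

Heat released by hot stream: Q = 144 × 1.04 × (274 − 141) = 19918 kJ/min
Energy balance on cold side (adiabatic exchanger): Q = ṁ_c·Cp_c·(T_c,out − T_c,in)
T_c,out = 3.35 + 19918/(214 × 2.22) = 45.276 °C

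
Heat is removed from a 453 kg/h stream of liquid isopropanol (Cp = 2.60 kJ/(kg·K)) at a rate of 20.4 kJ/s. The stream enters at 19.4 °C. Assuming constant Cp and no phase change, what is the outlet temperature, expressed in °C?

Q = 20.4 kJ/s = 73440 kJ/h
ΔT = Q/(ṁ·Cp) = 73440/(453×2.60) = 62.354 K
T_out = 19.4 − 62.354 = -42.954 °C

T_out = -43.0 °C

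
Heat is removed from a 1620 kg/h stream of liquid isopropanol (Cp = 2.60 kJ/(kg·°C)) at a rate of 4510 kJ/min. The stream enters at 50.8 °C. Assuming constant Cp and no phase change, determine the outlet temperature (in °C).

Q = 4510 kJ/min = 270600 kJ/h
ΔT = Q/(ṁ·Cp) = 270600/(1620×2.60) = 64.245 K
T_out = 50.8 − 64.245 = -13.445 °C

T_out = -13.4 °C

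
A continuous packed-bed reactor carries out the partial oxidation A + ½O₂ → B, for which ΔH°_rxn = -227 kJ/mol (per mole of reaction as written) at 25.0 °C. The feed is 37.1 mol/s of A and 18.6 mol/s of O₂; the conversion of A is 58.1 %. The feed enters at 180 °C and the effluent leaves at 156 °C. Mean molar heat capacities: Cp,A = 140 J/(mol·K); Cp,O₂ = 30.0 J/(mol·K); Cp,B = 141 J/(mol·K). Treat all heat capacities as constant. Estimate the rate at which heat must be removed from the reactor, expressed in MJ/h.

Extent of reaction ξ = 0.581 × 37.1 = 21.555 mol/s
Reaction term: ξ·ΔH°_rxn = 21.555 × -227 = -4893 kJ/s
Sensible, feed 180→25 °C: -891.56 kJ/s
Outlet flows (mol/s): A 15.545, O₂ 7.8225, B 21.555
Sensible, products 25→156 °C: 713.98 kJ/s
Q = ΔH = -5070.6 kJ/s = -5070.6 kW
Heat removed = 18254 MJ/h

Q_out = 18300 MJ/h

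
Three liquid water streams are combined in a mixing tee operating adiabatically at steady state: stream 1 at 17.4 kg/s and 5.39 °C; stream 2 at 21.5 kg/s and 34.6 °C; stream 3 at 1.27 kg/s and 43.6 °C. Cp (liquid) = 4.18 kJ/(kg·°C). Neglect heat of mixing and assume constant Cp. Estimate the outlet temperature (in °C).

No heat crosses the boundary, so H_out = H_in.
T_out = Σ ṁᵢCp,ᵢTᵢ / Σ ṁᵢCp,ᵢ
      = 3733 / 167.91 = 22.232 °C

T_out = 22.2 °C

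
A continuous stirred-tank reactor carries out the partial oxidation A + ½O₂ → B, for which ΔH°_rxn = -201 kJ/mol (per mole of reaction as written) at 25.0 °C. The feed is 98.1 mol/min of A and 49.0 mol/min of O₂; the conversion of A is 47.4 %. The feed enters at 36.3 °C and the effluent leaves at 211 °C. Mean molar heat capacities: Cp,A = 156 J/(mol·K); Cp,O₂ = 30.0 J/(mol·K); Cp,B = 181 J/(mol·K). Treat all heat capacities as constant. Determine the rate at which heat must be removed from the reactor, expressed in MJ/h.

Extent of reaction ξ = 0.474 × 98.1 = 46.499 mol/min
Reaction term: ξ·ΔH°_rxn = 46.499 × -201 = -9346.4 kJ/min
Sensible, feed 36.3→25 °C: -189.54 kJ/min
Outlet flows (mol/min): A 51.601, O₂ 25.75, B 46.499
Sensible, products 25→211 °C: 3206.4 kJ/min
Q = ΔH = -6329.5 kJ/min = -105.49 kW
Heat removed = 379.77 MJ/h

Q_out = 380 MJ/h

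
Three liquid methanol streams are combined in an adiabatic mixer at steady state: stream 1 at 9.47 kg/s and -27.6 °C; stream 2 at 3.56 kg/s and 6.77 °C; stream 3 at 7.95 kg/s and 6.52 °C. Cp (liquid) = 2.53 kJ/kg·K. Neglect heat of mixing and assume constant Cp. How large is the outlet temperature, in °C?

Adiabatic, steady state ⇒ Σ ṁᵢCp,ᵢ(T_out − Tᵢ) = 0
T_out = Σ ṁᵢCp,ᵢTᵢ / Σ ṁᵢCp,ᵢ
      = -469.16 / 53.079 = -8.8387 °C

T_out = -8.84 °C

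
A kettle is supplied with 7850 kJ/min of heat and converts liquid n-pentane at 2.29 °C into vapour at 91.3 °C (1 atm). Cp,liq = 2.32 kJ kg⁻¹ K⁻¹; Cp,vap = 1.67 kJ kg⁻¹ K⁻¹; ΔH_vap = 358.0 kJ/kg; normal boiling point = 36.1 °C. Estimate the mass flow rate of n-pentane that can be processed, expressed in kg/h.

ṁ = 891 kg/h

Δh = 2.32×(36.1−2.29) + 358.0 + 1.67×(91.3−36.1) = 528.62 kJ/kg
Q = 7850 kJ/min = 130.83 kJ/s = 471000 kJ/h
ṁ = Q/Δh = 471000 / 528.62 = 890.99 kg/h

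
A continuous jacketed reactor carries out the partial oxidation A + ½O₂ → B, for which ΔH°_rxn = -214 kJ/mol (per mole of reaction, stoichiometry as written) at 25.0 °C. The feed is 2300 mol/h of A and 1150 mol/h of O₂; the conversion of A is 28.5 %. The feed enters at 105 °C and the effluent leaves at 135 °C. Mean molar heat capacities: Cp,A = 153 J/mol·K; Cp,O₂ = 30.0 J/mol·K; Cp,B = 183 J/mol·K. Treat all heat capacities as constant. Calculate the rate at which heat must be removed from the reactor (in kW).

Q_out = 35.4 kW

Extent of reaction ξ = 0.285 × 2300 = 655.5 mol/h
Reaction term: ξ·ΔH°_rxn = 655.5 × -214 = -140280 kJ/h
Sensible, feed 105→25 °C: -30912 kJ/h
Outlet flows (mol/h): A 1644.5, O₂ 822.25, B 655.5
Sensible, products 25→135 °C: 43586 kJ/h
Q = ΔH = -127600 kJ/h = -35.445 kW
Heat removed = 35.445 kW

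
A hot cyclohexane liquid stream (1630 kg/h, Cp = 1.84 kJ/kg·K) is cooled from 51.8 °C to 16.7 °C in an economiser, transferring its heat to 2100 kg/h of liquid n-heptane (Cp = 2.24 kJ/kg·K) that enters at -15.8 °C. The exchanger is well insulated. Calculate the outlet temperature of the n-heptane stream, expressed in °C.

Heat released by hot stream: Q = 1630 × 1.84 × (51.8 − 16.7) = 105270 kJ/h
Energy balance on cold side (adiabatic exchanger): Q = ṁ_c·Cp_c·(T_c,out − T_c,in)
T_c,out = -15.8 + 105270/(2100 × 2.24) = 6.5792 °C

T_c,out = 6.58 °C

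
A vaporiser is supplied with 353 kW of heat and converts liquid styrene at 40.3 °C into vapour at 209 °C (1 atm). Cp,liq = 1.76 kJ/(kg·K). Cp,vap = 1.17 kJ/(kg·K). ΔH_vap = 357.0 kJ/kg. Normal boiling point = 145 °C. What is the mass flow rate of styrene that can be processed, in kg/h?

ṁ = 2060 kg/h

Δh = 1.76×(145−40.3) + 357.0 + 1.17×(209−145) = 616.15 kJ/kg
Q = 353 kW = 353 kJ/s = 1.2708e+06 kJ/h
ṁ = Q/Δh = 1.2708e+06 / 616.15 = 2062.5 kg/h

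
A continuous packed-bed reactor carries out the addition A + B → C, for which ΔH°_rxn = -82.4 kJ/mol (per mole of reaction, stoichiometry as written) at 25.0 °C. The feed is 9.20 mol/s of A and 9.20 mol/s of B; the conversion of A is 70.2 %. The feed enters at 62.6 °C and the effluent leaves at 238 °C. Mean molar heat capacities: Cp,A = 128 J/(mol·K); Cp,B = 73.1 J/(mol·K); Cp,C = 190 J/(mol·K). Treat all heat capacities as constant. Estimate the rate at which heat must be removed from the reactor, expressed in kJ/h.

Extent of reaction ξ = 0.702 × 9.20 = 6.4584 mol/s
Reaction term: ξ·ΔH°_rxn = 6.4584 × -82.4 = -532.17 kJ/s
Sensible, feed 62.6→25 °C: -69.565 kJ/s
Outlet flows (mol/s): A 2.7416, B 2.7416, C 6.4584
Sensible, products 25→238 °C: 378.81 kJ/s
Q = ΔH = -222.93 kJ/s = -222.93 kW
Heat removed = 802550 kJ/h

Q_out = 803000 kJ/h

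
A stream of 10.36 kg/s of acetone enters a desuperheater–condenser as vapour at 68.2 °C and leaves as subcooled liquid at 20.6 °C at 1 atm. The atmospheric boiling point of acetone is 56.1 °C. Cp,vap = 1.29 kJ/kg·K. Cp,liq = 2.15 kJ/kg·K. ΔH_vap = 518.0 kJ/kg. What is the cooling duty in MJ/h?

vapour 68.2→56.1 °C: -15.609 kJ/kg
condensation at 56.1 °C: -518 kJ/kg
liquid 56.1→20.6 °C: -76.325 kJ/kg
Δh = -15.609 + -518 + -76.325 = -609.93 kJ/kg
Q = ṁ·Δh = 10.36 kg/s × -609.93 kJ/kg = -6318.9 kJ/s
|Q| = 6318.9 kW = 22748 MJ/h

Q_c = 22700 MJ/h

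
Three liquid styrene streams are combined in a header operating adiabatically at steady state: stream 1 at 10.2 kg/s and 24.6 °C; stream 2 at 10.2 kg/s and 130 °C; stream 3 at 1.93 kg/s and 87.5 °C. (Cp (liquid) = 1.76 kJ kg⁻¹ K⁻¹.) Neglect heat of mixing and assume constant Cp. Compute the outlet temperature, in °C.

Energy balance with Q = 0: Σ ṁᵢCp,ᵢ(T_out − Tᵢ) = 0
T_out = Σ ṁᵢCp,ᵢTᵢ / Σ ṁᵢCp,ᵢ
      = 3072.6 / 39.301 = 78.182 °C

T_out = 78.2 °C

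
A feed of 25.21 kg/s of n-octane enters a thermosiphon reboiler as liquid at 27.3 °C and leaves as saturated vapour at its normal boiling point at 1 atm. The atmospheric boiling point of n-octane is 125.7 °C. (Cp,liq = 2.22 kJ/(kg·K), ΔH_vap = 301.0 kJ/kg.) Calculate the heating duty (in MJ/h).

Q = 47100 MJ/h

liquid 27.3→125.7 °C: 218.45 kJ/kg
vaporisation at 125.7 °C: 301 kJ/kg
Δh = 218.45 + 301 = 519.45 kJ/kg
Q = ṁ·Δh = 25.21 kg/s × 519.45 kJ/kg = 13095 kJ/s
|Q| = 13095 kW = 47143 MJ/h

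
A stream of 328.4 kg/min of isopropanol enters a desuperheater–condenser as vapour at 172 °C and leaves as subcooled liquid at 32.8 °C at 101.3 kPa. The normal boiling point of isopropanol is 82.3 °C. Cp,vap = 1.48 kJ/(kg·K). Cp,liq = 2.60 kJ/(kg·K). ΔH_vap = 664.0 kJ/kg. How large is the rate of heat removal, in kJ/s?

Q_c = 5070 kJ/s

vapour 172→82.3 °C: -132.76 kJ/kg
condensation at 82.3 °C: -664 kJ/kg
liquid 82.3→32.8 °C: -128.7 kJ/kg
Δh = -132.76 + -664 + -128.7 = -925.46 kJ/kg
Q = ṁ·Δh = 328.4 kg/min × -925.46 kJ/kg = -303920 kJ/min
|Q| = 5065.3 kW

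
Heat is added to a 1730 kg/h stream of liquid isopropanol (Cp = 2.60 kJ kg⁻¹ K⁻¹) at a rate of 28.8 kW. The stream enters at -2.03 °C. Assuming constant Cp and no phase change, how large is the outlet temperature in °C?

Q = 28.8 kW = 103680 kJ/h
ΔT = Q/(ṁ·Cp) = 103680/(1730×2.60) = 23.05 K
T_out = -2.03 + 23.05 = 21.02 °C

T_out = 21.0 °C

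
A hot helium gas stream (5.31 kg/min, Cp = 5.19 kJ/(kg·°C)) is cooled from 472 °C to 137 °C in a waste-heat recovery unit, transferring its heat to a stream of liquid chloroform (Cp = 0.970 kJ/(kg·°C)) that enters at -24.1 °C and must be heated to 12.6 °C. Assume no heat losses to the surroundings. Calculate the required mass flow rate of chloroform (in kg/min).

ṁ_c = 259 kg/min

Heat released by hot stream: Q = 5.31 × 5.19 × (472 − 137) = 9232.2 kJ/min
Energy balance on cold side (adiabatic exchanger): Q = ṁ_c·Cp_c·(T_c,out − T_c,in)
ṁ_c = 9232.2 / [0.970 × (12.6 − -24.1)] = 259.34 kg/min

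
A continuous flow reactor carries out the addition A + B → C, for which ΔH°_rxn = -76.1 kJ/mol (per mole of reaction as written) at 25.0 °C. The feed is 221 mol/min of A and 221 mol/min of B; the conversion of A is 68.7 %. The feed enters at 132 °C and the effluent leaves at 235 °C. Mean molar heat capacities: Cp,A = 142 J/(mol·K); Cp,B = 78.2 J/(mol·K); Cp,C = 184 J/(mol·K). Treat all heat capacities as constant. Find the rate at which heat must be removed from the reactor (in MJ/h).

Q_out = 462 MJ/h

Extent of reaction ξ = 0.687 × 221 = 151.83 mol/min
Reaction term: ξ·ΔH°_rxn = 151.83 × -76.1 = -11554 kJ/min
Sensible, feed 132→25 °C: -5207.1 kJ/min
Outlet flows (mol/min): A 69.173, B 69.173, C 151.83
Sensible, products 25→235 °C: 9065.3 kJ/min
Q = ΔH = -7695.8 kJ/min = -128.26 kW
Heat removed = 461.75 MJ/h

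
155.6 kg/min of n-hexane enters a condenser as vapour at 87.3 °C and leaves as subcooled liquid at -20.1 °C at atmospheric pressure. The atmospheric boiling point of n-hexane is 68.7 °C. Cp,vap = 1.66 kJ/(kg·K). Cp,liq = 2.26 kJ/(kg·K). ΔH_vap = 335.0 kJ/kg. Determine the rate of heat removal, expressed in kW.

vapour 87.3→68.7 °C: -30.876 kJ/kg
condensation at 68.7 °C: -335 kJ/kg
liquid 68.7→-20.1 °C: -200.69 kJ/kg
Δh = -30.876 + -335 + -200.69 = -566.56 kJ/kg
Q = ṁ·Δh = 155.6 kg/min × -566.56 kJ/kg = -88157 kJ/min
|Q| = 1469.3 kW

Q_c = 1470 kW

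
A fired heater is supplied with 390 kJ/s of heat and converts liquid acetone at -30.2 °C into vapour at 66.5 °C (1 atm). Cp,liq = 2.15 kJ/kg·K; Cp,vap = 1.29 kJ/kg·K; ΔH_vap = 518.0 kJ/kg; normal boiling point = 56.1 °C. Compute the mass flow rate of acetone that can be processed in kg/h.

ṁ = 1960 kg/h

Δh = 2.15×(56.1−-30.2) + 518.0 + 1.29×(66.5−56.1) = 716.96 kJ/kg
Q = 390 kJ/s = 390 kJ/s = 1.404e+06 kJ/h
ṁ = Q/Δh = 1.404e+06 / 716.96 = 1958.3 kg/h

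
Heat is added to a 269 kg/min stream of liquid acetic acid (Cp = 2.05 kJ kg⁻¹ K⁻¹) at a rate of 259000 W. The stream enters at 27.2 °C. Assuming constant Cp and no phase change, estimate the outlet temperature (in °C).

T_out = 55.4 °C

Q = 259000 W = 15540 kJ/min
ΔT = Q/(ṁ·Cp) = 15540/(269×2.05) = 28.18 K
T_out = 27.2 + 28.18 = 55.38 °C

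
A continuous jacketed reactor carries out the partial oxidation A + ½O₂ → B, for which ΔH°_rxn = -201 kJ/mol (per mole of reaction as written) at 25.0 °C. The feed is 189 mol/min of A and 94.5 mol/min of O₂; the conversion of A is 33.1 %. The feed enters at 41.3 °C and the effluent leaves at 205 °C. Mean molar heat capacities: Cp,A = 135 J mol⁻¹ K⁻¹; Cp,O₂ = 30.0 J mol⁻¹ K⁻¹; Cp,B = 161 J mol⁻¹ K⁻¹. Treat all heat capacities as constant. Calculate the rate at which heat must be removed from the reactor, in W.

Extent of reaction ξ = 0.331 × 189 = 62.559 mol/min
Reaction term: ξ·ΔH°_rxn = 62.559 × -201 = -12574 kJ/min
Sensible, feed 41.3→25 °C: -462.1 kJ/min
Outlet flows (mol/min): A 126.44, O₂ 63.221, B 62.559
Sensible, products 25→205 °C: 5226.9 kJ/min
Q = ΔH = -7809.6 kJ/min = -130.16 kW
Heat removed = 130160 W

Q_out = 130000 W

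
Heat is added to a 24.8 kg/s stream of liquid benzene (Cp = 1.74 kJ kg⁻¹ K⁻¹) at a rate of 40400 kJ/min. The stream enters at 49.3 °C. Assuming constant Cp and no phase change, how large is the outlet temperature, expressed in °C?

T_out = 64.9 °C

Q = 40400 kJ/min = 673.33 kJ/s
ΔT = Q/(ṁ·Cp) = 673.33/(24.8×1.74) = 15.604 K
T_out = 49.3 + 15.604 = 64.904 °C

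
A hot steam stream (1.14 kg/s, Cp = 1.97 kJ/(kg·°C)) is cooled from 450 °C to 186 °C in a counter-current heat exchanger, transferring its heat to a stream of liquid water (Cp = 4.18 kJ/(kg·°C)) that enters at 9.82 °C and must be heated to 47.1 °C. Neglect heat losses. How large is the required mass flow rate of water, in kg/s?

Heat released by hot stream: Q = 1.14 × 1.97 × (450 − 186) = 592.89 kJ/s
Energy balance on cold side (adiabatic exchanger): Q = ṁ_c·Cp_c·(T_c,out − T_c,in)
ṁ_c = 592.89 / [4.18 × (47.1 − 9.82)] = 3.8047 kg/s

ṁ_c = 3.80 kg/s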